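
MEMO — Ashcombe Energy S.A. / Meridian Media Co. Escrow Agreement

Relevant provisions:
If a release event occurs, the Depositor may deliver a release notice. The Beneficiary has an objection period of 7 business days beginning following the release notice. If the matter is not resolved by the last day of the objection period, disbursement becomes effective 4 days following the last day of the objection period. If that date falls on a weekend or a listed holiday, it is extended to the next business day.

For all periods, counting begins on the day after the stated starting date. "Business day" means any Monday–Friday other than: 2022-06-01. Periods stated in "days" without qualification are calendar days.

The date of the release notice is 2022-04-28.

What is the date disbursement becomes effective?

From Thursday, 2022-04-28, 7 business days (Apr 29, May 2, May 3, May 4, May 5, May 6, May 9, skipping weekends) brings us to Monday, 2022-05-09, which is the last day of the objection period.
The date disbursement becomes effective: 2022-05-09 + 4 days = 2022-05-13. 2022-05-13 is a Friday and is not a listed holiday, so no roll-forward applies.

2022-05-13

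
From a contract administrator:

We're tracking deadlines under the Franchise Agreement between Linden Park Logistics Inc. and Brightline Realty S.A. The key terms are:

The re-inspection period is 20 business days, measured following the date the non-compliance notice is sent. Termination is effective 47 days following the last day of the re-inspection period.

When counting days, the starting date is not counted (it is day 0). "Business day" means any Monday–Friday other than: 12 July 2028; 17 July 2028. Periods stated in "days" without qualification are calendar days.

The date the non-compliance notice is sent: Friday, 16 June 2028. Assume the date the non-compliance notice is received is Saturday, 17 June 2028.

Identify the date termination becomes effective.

3 September 2028

The last day of the re-inspection period: 20 business days after Friday, 16 June 2028, skipping weekends and the listed holidays on Jul 12, Jul 17 — Jun 19, Jun 20, Jun 21, Jun 22, …, Jul 13, Jul 14, Jul 18 — lands on Tuesday, 18 July 2028.
The date termination becomes effective: 47 calendar days after 18 July 2028 is 3 September 2028.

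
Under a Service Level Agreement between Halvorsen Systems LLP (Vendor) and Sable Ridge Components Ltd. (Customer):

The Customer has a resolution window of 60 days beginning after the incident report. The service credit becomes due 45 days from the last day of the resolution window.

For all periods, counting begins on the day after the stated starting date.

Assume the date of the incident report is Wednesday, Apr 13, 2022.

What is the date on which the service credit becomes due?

The last day of the resolution window: 60 calendar days after Apr 13, 2022 is Jun 12, 2022.
The date on which the service credit becomes due: 45 calendar days after Jun 12, 2022 is Jul 27, 2022.

Jul 27, 2022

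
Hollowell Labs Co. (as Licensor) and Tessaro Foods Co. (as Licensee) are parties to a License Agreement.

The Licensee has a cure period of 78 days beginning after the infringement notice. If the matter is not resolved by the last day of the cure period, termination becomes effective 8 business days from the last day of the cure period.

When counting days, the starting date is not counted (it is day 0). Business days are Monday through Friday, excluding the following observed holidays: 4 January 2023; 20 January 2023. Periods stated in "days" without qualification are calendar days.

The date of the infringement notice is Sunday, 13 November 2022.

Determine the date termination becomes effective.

The last day of the cure period: 78 calendar days after 13 November 2022 is 30 January 2023.
The date termination becomes effective: counting 8 business days from Monday, 30 January 2023 (Jan 31, Feb 1, Feb 2, Feb 3, Feb 6, Feb 7, Feb 8, Feb 9, skipping weekends) reaches Thursday, 9 February 2023.

9 February 2023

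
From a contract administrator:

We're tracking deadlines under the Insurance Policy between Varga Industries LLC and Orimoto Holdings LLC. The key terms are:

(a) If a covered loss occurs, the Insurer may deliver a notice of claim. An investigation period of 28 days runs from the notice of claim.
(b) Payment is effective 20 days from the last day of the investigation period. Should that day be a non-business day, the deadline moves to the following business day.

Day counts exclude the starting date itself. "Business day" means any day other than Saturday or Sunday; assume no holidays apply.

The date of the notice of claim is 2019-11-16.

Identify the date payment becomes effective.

Adding 28 calendar days to 2019-11-16 gives 2019-12-14, which is the last day of the investigation period.
Adding 20 calendar days to 2019-12-14 gives 2020-01-03, which is the date payment becomes effective. 2020-01-03 is a Friday, so no roll-forward applies.

2020-01-03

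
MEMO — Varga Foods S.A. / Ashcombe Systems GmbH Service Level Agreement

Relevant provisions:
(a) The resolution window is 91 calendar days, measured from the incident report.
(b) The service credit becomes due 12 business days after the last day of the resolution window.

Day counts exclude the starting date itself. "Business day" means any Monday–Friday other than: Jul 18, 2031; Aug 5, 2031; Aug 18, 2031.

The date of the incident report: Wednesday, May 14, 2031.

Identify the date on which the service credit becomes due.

The last day of the resolution window: May 14, 2031 + 91 days = Aug 13, 2031.
The date on which the service credit becomes due: 12 business days after Wednesday, Aug 13, 2031, skipping weekends and the listed holiday on Aug 18 — Aug 14, Aug 15, Aug 19, Aug 20, …, Aug 28, Aug 29, Sep 1 — lands on Monday, Sep 1, 2031.

Sep 1, 2031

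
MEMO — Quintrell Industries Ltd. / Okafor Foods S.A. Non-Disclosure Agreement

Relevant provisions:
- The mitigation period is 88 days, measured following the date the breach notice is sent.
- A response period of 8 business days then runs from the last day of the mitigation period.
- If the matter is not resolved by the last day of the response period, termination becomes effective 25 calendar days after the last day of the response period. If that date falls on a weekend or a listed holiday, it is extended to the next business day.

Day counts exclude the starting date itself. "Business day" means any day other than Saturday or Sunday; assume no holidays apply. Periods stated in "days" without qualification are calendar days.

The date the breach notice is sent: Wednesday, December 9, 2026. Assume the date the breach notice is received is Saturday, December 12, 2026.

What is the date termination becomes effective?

The last day of the mitigation period: 88 calendar days after December 9, 2026 is March 7, 2027.
From Sunday, March 7, 2027, 8 business days (Mar 8, Mar 9, Mar 10, Mar 11, Mar 12, Mar 15, Mar 16, Mar 17, skipping weekends) brings us to Wednesday, March 17, 2027, which is the last day of the response period.
The date termination becomes effective: March 17, 2027 + 25 days = April 11, 2027. That falls on a Sunday, so it rolls to the next business day, Monday, April 12, 2027.

April 12, 2027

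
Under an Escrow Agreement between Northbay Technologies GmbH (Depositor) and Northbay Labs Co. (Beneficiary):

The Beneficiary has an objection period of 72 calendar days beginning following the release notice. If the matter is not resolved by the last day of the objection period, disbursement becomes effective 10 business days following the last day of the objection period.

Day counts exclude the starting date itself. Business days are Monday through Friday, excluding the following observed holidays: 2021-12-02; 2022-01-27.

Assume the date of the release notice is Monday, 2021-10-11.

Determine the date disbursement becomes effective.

The last day of the objection period: 2021-10-11 + 72 days = 2021-12-22.
The date disbursement becomes effective: counting 10 business days from Wednesday, 2021-12-22 (Dec 23, Dec 24, Dec 27, Dec 28, Dec 29, Dec 30, Dec 31, Jan 3, Jan 4, Jan 5, skipping weekends) reaches Wednesday, 2022-01-05.

2022-01-05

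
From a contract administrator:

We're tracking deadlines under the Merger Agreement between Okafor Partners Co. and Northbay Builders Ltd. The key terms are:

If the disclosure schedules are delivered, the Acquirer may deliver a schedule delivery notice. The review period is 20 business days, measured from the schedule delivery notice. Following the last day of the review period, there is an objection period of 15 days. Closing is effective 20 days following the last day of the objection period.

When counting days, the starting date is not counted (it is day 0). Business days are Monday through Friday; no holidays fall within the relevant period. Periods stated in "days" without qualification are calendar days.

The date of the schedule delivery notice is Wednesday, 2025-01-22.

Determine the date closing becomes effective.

2025-03-26

The last day of the review period: counting 20 business days from Wednesday, 2025-01-22 (Jan 23, Jan 24, Jan 27, Jan 28, …, Feb 17, Feb 18, Feb 19, skipping weekends) reaches Wednesday, 2025-02-19.
The last day of the objection period: 2025-02-19 + 15 days = 2025-03-06.
The date closing becomes effective: 2025-03-06 + 20 days = 2025-03-26.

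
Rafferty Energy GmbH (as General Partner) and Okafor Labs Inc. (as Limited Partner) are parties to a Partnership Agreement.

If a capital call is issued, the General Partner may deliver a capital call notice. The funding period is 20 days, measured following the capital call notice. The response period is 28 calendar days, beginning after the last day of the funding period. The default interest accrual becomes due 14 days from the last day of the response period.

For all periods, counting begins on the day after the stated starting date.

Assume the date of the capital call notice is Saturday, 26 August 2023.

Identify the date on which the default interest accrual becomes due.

The last day of the funding period: 20 calendar days after 26 August 2023 is 15 September 2023.
Adding 28 calendar days to 15 September 2023 gives 13 October 2023, which is the last day of the response period.
The date on which the default interest accrual becomes due: 13 October 2023 + 14 days = 27 October 2023.

27 October 2023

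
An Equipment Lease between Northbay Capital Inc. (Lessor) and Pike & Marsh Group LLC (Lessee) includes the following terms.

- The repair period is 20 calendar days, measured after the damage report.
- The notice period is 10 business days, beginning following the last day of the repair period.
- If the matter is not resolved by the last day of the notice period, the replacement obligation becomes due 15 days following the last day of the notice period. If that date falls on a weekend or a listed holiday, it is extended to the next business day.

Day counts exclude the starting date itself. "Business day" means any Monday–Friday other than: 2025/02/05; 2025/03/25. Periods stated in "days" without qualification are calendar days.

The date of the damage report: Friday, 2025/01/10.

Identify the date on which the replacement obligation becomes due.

The last day of the repair period: 20 calendar days after 2025/01/10 is 2025/01/30.
The last day of the notice period: 10 business days after Thursday, 2025/01/30, skipping weekends and the listed holiday on Feb 5 — Jan 31, Feb 3, Feb 4, Feb 6, Feb 7, Feb 10, Feb 11, Feb 12, Feb 13, Feb 14 — lands on Friday, 2025/02/14.
The date on which the replacement obligation becomes due: 2025/02/14 + 15 days = 2025/03/01. That falls on a Saturday, so it rolls to the next business day, Monday, 2025/03/03.

2025/03/03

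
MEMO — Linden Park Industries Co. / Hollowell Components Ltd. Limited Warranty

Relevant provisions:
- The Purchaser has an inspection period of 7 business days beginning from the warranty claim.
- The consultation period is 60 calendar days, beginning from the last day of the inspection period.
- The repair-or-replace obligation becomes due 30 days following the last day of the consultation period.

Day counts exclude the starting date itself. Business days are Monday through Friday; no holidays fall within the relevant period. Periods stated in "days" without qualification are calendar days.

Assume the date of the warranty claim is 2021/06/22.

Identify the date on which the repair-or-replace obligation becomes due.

From Tuesday, 2021/06/22, 7 business days (Jun 23, Jun 24, Jun 25, Jun 28, Jun 29, Jun 30, Jul 1, skipping weekends) brings us to Thursday, 2021/07/01, which is the last day of the inspection period.
The last day of the consultation period: 2021/07/01 + 60 days = 2021/08/30.
Adding 30 calendar days to 2021/08/30 gives 2021/09/29, which is the date on which the repair-or-replace obligation becomes due.

2021/09/29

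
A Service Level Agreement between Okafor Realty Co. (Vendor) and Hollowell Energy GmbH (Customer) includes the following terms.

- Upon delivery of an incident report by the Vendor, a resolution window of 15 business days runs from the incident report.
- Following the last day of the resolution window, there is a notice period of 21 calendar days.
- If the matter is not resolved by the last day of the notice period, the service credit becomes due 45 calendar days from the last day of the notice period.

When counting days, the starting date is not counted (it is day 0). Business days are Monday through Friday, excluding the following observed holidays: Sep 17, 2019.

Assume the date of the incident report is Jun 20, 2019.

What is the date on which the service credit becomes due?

The last day of the resolution window: 15 business days after Thursday, Jun 20, 2019, skipping weekends — Jun 21, Jun 24, Jun 25, Jun 26, …, Jul 9, Jul 10, Jul 11 — lands on Thursday, Jul 11, 2019.
Adding 21 calendar days to Jul 11, 2019 gives Aug 1, 2019, which is the last day of the notice period.
The date on which the service credit becomes due: 45 calendar days after Aug 1, 2019 is Sep 15, 2019.

Sep 15, 2019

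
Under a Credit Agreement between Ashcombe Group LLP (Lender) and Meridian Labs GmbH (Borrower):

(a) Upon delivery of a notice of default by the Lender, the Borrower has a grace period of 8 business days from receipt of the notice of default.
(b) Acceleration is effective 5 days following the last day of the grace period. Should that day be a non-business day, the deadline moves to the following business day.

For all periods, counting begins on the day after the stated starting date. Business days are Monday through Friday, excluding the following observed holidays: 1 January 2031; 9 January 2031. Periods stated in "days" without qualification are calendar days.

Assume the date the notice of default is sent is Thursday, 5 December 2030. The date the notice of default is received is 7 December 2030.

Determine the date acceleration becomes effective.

23 December 2030

From Saturday, 7 December 2030, 8 business days (Dec 9, Dec 10, Dec 11, Dec 12, Dec 13, Dec 16, Dec 17, Dec 18, skipping weekends) brings us to Wednesday, 18 December 2030, which is the last day of the grace period.
The date acceleration becomes effective: 18 December 2030 + 5 days = 23 December 2030. 23 December 2030 is a Monday and is not a listed holiday, so no roll-forward applies.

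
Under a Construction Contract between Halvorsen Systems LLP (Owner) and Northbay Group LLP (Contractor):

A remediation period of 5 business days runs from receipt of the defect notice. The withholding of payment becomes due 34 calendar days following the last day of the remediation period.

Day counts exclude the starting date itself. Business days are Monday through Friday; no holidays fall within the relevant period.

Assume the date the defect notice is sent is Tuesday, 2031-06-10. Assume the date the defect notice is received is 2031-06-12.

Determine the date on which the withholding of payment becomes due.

2031-07-23

From Thursday, 2031-06-12, 5 business days (Jun 13, Jun 16, Jun 17, Jun 18, Jun 19, skipping weekends) brings us to Thursday, 2031-06-19, which is the last day of the remediation period.
The date on which the withholding of payment becomes due: 2031-06-19 + 34 days = 2031-07-23.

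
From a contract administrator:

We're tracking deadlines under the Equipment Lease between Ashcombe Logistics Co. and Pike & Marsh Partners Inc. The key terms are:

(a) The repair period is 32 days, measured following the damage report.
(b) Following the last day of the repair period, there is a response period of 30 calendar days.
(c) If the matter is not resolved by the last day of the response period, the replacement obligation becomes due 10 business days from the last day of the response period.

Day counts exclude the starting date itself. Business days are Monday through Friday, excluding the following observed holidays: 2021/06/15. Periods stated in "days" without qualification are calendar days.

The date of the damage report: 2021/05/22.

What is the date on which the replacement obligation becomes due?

2021/08/06

The last day of the repair period: 32 calendar days after 2021/05/22 is 2021/06/23.
The last day of the response period: 30 calendar days after 2021/06/23 is 2021/07/23.
The date on which the replacement obligation becomes due: 10 business days after Friday, 2021/07/23, skipping weekends — Jul 26, Jul 27, Jul 28, Jul 29, Jul 30, Aug 2, Aug 3, Aug 4, Aug 5, Aug 6 — lands on Friday, 2021/08/06.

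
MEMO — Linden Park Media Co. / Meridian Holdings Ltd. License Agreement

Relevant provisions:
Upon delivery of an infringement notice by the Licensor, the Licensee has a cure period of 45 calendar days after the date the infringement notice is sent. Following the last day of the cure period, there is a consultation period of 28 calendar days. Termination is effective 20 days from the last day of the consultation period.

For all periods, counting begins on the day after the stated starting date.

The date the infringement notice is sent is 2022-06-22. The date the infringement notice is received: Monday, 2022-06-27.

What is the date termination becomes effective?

2022-09-23

The last day of the cure period: 2022-06-22 + 45 days = 2022-08-06.
The last day of the consultation period: 2022-08-06 + 28 days = 2022-09-03.
Adding 20 calendar days to 2022-09-03 gives 2022-09-23, which is the date termination becomes effective.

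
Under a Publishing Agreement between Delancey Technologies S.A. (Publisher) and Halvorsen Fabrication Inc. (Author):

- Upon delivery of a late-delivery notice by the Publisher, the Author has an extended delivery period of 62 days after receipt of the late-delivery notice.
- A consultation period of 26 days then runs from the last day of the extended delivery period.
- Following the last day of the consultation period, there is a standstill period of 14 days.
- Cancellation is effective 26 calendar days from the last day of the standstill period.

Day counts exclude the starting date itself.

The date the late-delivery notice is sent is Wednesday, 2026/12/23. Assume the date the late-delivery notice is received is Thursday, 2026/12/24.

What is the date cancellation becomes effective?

2027/05/01

Adding 62 calendar days to 2026/12/24 gives 2027/02/24, which is the last day of the extended delivery period.
Adding 26 calendar days to 2027/02/24 gives 2027/03/22, which is the last day of the consultation period.
The last day of the standstill period: 2027/03/22 + 14 days = 2027/04/05.
Adding 26 calendar days to 2027/04/05 gives 2027/05/01, which is the date cancellation becomes effective.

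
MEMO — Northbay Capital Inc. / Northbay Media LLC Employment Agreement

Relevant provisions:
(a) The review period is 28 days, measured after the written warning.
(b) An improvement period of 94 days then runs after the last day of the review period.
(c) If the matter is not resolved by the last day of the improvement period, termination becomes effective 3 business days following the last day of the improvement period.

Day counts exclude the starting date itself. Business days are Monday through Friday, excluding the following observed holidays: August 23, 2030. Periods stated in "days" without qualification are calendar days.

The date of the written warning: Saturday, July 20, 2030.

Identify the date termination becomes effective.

The last day of the review period: July 20, 2030 + 28 days = August 17, 2030.
The last day of the improvement period: 94 calendar days after August 17, 2030 is November 19, 2030.
From Tuesday, November 19, 2030, 3 business days (Nov 20, Nov 21, Nov 22, skipping weekends) brings us to Friday, November 22, 2030, which is the date termination becomes effective.

November 22, 2030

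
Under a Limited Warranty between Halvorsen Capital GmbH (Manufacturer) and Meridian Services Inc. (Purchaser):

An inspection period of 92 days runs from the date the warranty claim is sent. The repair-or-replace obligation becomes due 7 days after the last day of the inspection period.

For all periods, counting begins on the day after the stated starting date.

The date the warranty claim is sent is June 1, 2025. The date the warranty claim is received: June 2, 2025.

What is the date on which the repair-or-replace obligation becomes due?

The last day of the inspection period: June 1, 2025 + 92 days = September 1, 2025.
The date on which the repair-or-replace obligation becomes due: September 1, 2025 + 7 days = September 8, 2025.

September 8, 2025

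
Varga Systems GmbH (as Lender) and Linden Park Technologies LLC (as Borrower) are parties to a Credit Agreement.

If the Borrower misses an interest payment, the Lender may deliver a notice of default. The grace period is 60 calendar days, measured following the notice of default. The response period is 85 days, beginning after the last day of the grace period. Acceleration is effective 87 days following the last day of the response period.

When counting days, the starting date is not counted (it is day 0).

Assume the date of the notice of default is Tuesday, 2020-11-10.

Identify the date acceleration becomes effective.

The last day of the grace period: 60 calendar days after 2020-11-10 is 2021-01-09.
The last day of the response period: 85 calendar days after 2021-01-09 is 2021-04-04.
The date acceleration becomes effective: 2021-04-04 + 87 days = 2021-06-30.

2021-06-30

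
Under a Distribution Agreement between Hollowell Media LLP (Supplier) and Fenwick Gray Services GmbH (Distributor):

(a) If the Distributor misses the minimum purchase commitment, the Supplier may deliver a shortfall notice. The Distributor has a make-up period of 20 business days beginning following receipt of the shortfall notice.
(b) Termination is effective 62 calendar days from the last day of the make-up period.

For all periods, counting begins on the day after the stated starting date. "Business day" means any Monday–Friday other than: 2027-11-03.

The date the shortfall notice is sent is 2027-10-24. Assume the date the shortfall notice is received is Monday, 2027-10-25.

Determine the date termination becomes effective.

2028-01-24

From Monday, 2027-10-25, 20 business days (Oct 26, Oct 27, Oct 28, Oct 29, …, Nov 19, Nov 22, Nov 23, skipping weekends and the listed holiday on Nov 3) brings us to Tuesday, 2027-11-23, which is the last day of the make-up period.
The date termination becomes effective: 2027-11-23 + 62 days = 2028-01-24.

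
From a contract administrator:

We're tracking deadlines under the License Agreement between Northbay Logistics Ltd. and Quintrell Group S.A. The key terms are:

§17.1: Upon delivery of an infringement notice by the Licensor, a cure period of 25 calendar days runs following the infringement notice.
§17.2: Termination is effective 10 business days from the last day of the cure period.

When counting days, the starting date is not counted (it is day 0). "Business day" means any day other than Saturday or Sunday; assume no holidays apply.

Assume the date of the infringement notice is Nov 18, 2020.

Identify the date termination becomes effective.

Dec 25, 2020

Adding 25 calendar days to Nov 18, 2020 gives Dec 13, 2020, which is the last day of the cure period.
The date termination becomes effective: 10 business days after Sunday, Dec 13, 2020, skipping weekends — Dec 14, Dec 15, Dec 16, Dec 17, Dec 18, Dec 21, Dec 22, Dec 23, Dec 24, Dec 25 — lands on Friday, Dec 25, 2020.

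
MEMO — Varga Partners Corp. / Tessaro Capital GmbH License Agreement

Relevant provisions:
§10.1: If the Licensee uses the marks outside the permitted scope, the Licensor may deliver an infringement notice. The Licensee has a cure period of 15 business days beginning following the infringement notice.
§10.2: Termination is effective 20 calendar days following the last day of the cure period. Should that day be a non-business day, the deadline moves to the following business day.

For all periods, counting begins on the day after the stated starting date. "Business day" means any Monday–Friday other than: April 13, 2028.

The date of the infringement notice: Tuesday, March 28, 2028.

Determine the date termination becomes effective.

May 9, 2028

The last day of the cure period: 15 business days after Tuesday, March 28, 2028, skipping weekends and the listed holiday on Apr 13 — Mar 29, Mar 30, Mar 31, Apr 3, …, Apr 17, Apr 18, Apr 19 — lands on Wednesday, April 19, 2028.
The date termination becomes effective: April 19, 2028 + 20 days = May 9, 2028. May 9, 2028 is a Tuesday and is not a listed holiday, so no roll-forward applies.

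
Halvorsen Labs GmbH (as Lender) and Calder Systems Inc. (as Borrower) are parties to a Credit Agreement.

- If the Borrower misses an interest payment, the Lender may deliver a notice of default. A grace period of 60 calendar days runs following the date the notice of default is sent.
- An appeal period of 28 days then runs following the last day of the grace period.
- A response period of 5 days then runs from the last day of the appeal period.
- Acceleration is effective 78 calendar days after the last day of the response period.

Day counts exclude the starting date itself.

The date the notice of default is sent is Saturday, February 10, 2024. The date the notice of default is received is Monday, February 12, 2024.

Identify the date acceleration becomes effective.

July 30, 2024

The last day of the grace period: 60 calendar days after February 10, 2024 is April 10, 2024.
The last day of the appeal period: April 10, 2024 + 28 days = May 8, 2024.
The last day of the response period: May 8, 2024 + 5 days = May 13, 2024.
Adding 78 calendar days to May 13, 2024 gives July 30, 2024, which is the date acceleration becomes effective.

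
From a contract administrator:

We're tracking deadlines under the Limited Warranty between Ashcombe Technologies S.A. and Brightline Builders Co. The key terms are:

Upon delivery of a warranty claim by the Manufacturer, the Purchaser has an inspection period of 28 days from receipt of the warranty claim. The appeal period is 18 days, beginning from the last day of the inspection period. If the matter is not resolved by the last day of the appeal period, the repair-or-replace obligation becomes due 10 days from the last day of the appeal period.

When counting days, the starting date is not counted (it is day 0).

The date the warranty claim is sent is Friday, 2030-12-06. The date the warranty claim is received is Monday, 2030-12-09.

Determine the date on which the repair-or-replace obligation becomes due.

The last day of the inspection period: 28 calendar days after 2030-12-09 is 2031-01-06.
The last day of the appeal period: 2031-01-06 + 18 days = 2031-01-24.
The date on which the repair-or-replace obligation becomes due: 10 calendar days after 2031-01-24 is 2031-02-03.

2031-02-03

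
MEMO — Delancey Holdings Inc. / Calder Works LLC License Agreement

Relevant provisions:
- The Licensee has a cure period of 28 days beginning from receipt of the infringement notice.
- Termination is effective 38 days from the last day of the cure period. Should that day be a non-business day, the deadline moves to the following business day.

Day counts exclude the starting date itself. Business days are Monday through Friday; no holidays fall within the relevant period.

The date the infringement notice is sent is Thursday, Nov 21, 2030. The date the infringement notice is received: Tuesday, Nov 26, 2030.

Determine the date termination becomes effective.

Jan 31, 2031

Adding 28 calendar days to Nov 26, 2030 gives Dec 24, 2030, which is the last day of the cure period.
The date termination becomes effective: Dec 24, 2030 + 38 days = Jan 31, 2031. Jan 31, 2031 is a Friday, so no roll-forward applies.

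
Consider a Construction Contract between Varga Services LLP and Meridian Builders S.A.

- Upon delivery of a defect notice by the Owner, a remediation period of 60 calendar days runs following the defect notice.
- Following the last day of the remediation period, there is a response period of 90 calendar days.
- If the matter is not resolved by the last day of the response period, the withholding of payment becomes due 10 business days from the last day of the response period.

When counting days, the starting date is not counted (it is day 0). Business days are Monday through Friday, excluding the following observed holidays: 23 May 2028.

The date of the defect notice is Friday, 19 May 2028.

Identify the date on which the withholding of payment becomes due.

30 October 2028

Adding 60 calendar days to 19 May 2028 gives 18 July 2028, which is the last day of the remediation period.
The last day of the response period: 18 July 2028 + 90 days = 16 October 2028.
From Monday, 16 October 2028, 10 business days (Oct 17, Oct 18, Oct 19, Oct 20, Oct 23, Oct 24, Oct 25, Oct 26, Oct 27, Oct 30, skipping weekends) brings us to Monday, 30 October 2028, which is the date on which the withholding of payment becomes due.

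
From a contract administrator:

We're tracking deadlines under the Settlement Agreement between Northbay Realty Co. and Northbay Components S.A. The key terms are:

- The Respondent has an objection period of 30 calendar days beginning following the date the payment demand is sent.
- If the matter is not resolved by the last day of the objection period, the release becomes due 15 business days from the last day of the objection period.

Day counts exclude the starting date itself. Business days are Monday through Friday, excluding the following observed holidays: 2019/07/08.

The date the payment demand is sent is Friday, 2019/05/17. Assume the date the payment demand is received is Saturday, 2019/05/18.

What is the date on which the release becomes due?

2019/07/05

The last day of the objection period: 30 calendar days after 2019/05/17 is 2019/06/16.
The date on which the release becomes due: 15 business days after Sunday, 2019/06/16, skipping weekends — Jun 17, Jun 18, Jun 19, Jun 20, …, Jul 3, Jul 4, Jul 5 — lands on Friday, 2019/07/05.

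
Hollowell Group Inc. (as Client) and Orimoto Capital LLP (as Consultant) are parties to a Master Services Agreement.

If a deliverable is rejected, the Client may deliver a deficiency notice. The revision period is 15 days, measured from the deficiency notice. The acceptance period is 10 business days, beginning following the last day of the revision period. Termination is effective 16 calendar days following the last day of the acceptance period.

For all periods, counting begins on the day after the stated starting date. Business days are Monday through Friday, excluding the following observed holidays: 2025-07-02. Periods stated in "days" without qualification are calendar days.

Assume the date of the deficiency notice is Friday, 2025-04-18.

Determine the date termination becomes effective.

The last day of the revision period: 2025-04-18 + 15 days = 2025-05-03.
The last day of the acceptance period: counting 10 business days from Saturday, 2025-05-03 (May 5, May 6, May 7, May 8, May 9, May 12, May 13, May 14, May 15, May 16, skipping weekends) reaches Friday, 2025-05-16.
Adding 16 calendar days to 2025-05-16 gives 2025-06-01, which is the date termination becomes effective.

2025-06-01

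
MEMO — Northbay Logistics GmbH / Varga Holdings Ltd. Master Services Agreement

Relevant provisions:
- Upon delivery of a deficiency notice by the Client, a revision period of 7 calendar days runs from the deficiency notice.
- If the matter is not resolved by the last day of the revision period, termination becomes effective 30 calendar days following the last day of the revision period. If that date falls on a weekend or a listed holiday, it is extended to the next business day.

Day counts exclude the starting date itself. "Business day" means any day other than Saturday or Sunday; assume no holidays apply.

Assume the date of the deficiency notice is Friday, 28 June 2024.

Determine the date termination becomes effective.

5 August 2024

The last day of the revision period: 7 calendar days after 28 June 2024 is 5 July 2024.
The date termination becomes effective: 5 July 2024 + 30 days = 4 August 2024. That falls on a Sunday, so it rolls to the next business day, Monday, 5 August 2024.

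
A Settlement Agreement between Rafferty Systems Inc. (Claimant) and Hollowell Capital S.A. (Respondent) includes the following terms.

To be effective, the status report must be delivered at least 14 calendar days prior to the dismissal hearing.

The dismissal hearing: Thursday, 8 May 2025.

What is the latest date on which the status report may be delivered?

8 May 2025 minus 14 days is 24 April 2025.

24 April 2025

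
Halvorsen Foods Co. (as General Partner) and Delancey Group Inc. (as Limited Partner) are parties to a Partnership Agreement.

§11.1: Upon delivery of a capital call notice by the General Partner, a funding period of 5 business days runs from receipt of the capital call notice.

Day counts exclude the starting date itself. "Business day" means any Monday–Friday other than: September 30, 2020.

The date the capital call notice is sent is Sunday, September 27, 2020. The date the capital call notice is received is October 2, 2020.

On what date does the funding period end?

October 9, 2020

The last day of the funding period: 5 business days after Friday, October 2, 2020, skipping weekends — Oct 5, Oct 6, Oct 7, Oct 8, Oct 9 — lands on Friday, October 9, 2020.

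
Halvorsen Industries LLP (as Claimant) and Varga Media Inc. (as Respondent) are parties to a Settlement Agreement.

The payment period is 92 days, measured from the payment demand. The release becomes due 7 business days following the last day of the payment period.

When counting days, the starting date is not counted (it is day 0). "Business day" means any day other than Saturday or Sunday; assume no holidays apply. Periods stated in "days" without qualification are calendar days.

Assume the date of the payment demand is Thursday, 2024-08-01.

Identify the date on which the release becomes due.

2024-11-12

Adding 92 calendar days to 2024-08-01 gives 2024-11-01, which is the last day of the payment period.
From Friday, 2024-11-01, 7 business days (Nov 4, Nov 5, Nov 6, Nov 7, Nov 8, Nov 11, Nov 12, skipping weekends) brings us to Tuesday, 2024-11-12, which is the date on which the release becomes due.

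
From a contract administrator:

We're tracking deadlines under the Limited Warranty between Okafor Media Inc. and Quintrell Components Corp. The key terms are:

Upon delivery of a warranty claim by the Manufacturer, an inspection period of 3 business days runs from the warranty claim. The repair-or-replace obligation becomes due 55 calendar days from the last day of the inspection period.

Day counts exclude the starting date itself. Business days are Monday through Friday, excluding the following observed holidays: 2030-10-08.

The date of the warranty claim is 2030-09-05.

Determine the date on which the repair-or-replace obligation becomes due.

2030-11-04

The last day of the inspection period: 3 business days after Thursday, 2030-09-05, skipping weekends — Sep 6, Sep 9, Sep 10 — lands on Tuesday, 2030-09-10.
Adding 55 calendar days to 2030-09-10 gives 2030-11-04, which is the date on which the repair-or-replace obligation becomes due.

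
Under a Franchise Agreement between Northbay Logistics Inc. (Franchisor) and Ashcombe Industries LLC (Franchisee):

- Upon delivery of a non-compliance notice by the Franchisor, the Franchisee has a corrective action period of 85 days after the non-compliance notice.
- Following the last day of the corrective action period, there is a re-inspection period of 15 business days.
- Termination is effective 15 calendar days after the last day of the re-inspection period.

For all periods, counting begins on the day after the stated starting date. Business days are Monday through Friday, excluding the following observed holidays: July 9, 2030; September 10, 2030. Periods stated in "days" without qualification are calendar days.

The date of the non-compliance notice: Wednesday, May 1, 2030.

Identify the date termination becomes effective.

Adding 85 calendar days to May 1, 2030 gives July 25, 2030, which is the last day of the corrective action period.
The last day of the re-inspection period: counting 15 business days from Thursday, July 25, 2030 (Jul 26, Jul 29, Jul 30, Jul 31, …, Aug 13, Aug 14, Aug 15, skipping weekends) reaches Thursday, August 15, 2030.
The date termination becomes effective: August 15, 2030 + 15 days = August 30, 2030.

August 30, 2030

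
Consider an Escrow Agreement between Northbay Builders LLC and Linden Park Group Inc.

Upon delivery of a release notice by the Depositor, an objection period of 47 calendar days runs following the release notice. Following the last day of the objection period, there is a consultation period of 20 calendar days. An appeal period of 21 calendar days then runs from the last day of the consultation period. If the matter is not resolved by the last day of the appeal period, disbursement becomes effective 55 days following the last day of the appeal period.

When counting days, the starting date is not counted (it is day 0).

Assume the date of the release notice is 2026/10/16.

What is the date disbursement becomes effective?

The last day of the objection period: 47 calendar days after 2026/10/16 is 2026/12/02.
Adding 20 calendar days to 2026/12/02 gives 2026/12/22, which is the last day of the consultation period.
Adding 21 calendar days to 2026/12/22 gives 2027/01/12, which is the last day of the appeal period.
Adding 55 calendar days to 2027/01/12 gives 2027/03/08, which is the date disbursement becomes effective.

2027/03/08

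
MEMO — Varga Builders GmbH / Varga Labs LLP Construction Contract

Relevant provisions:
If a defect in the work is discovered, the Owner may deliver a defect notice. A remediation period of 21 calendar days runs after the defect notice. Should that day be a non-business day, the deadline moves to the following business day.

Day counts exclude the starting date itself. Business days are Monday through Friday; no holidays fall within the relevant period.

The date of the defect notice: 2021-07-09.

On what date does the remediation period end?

2021-07-30

The last day of the remediation period: 2021-07-09 + 21 days = 2021-07-30. 2021-07-30 is a Friday, so no roll-forward applies.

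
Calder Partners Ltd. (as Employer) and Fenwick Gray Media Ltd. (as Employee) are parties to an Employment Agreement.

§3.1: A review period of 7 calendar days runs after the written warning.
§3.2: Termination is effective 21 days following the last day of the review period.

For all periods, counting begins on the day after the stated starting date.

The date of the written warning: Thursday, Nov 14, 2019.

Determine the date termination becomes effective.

Dec 12, 2019

The last day of the review period: 7 calendar days after Nov 14, 2019 is Nov 21, 2019.
Adding 21 calendar days to Nov 21, 2019 gives Dec 12, 2019, which is the date termination becomes effective.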